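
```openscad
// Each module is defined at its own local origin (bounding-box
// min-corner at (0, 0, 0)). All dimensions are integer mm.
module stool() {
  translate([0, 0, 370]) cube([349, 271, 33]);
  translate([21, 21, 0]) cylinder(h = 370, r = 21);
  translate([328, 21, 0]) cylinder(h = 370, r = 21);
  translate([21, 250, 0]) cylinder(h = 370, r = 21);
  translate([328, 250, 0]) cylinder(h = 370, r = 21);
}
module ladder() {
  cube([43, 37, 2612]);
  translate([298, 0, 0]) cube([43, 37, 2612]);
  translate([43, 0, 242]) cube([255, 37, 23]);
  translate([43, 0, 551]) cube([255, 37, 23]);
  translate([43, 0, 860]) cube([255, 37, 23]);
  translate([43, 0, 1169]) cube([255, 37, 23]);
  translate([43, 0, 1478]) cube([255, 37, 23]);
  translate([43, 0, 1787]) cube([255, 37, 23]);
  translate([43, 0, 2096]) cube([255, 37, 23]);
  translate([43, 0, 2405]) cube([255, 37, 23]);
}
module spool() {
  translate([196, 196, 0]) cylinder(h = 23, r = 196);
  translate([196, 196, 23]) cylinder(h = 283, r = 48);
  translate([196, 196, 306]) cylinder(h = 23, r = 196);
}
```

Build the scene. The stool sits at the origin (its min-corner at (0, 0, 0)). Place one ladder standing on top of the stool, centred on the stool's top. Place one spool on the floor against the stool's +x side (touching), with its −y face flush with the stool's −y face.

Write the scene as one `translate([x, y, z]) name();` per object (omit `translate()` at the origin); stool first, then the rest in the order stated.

stool();
translate([4, 117, 403]) ladder();
translate([349, 0, 0]) spool();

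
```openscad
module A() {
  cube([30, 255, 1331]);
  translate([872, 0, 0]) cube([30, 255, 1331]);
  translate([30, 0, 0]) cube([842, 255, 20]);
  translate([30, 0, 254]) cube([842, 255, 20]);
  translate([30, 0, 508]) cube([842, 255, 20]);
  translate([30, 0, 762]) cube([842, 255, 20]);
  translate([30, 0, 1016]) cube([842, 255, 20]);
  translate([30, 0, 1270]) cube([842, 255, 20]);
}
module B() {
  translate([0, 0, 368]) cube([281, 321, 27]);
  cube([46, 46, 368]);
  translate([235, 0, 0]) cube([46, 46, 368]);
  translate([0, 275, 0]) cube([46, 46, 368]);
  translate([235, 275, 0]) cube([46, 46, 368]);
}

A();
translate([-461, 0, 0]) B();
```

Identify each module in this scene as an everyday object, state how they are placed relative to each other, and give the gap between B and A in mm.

The stool's nearest face is 180 mm from the bookshelf's −x face.

A is a bookshelf. B is a stool. The stool is on the floor beside the bookshelf on its −x side. The gap between the stool and the bookshelf is 180 mm.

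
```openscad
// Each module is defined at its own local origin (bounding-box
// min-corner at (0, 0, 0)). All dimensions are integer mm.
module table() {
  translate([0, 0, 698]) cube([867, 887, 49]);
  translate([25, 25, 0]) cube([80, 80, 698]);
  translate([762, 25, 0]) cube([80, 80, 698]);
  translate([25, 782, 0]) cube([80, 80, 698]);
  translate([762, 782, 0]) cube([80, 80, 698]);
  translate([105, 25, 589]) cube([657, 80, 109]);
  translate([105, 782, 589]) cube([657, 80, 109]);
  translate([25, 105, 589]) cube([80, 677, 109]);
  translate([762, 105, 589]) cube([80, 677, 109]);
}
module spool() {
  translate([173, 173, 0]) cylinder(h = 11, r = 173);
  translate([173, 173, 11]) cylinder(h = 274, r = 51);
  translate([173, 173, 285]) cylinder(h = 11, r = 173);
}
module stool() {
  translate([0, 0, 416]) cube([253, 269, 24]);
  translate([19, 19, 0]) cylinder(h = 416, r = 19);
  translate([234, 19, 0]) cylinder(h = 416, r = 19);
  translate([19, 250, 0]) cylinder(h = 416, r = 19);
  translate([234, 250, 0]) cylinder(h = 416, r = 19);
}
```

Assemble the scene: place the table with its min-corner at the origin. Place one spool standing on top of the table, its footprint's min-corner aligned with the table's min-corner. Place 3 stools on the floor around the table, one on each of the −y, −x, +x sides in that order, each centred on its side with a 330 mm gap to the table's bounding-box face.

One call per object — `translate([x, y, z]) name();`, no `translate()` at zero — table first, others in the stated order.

table();
translate([0, 0, 747]) spool();
translate([307, -599, 0]) stool();
translate([-583, 309, 0]) stool();
translate([1197, 309, 0]) stool();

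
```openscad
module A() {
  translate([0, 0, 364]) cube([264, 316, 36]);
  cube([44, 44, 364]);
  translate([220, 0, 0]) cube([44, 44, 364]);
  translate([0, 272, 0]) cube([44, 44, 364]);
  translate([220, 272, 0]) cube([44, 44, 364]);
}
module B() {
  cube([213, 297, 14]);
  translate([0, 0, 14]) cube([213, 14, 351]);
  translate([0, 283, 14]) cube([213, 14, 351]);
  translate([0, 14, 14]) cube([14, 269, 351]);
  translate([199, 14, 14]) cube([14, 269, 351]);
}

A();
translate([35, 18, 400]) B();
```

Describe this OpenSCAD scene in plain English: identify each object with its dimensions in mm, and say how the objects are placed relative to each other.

A is a simple wooden stool: a rectangular seat 264 mm (x) by 316 mm (y), 36 mm thick, top face at z = 400 mm, on four square legs, each 44×44 mm in cross-section. The legs rest on z = 0, each flush with a corner of the seat.

B is an open-topped rectangular box: outside dimensions 213×297×365 mm, with a uniform wall and base thickness of 14 mm. The base is a full 213×297 slab on the floor; four walls sit on top of the base. The front and back walls (the −y and +y sides) span the full width; the two side walls fit between them.

The open box is on top of the stool.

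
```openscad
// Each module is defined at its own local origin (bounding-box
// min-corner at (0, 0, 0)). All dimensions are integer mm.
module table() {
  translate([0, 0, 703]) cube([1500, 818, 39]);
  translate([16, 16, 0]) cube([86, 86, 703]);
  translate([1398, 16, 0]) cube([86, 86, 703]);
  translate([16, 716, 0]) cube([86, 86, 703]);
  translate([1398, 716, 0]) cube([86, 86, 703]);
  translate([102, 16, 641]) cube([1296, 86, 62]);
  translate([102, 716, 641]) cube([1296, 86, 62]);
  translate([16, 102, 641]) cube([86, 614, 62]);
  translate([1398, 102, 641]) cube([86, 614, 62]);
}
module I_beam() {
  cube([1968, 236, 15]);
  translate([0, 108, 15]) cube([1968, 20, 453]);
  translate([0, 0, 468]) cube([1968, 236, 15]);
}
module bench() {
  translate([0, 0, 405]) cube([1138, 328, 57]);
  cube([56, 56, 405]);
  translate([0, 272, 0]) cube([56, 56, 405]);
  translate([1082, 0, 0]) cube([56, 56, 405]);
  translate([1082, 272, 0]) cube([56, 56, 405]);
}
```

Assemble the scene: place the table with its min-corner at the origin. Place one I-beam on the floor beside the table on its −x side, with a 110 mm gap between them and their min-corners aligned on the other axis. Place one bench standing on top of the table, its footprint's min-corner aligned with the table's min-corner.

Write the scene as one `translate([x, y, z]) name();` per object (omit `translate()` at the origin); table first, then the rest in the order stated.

table();
translate([-2078, 0, 0]) I_beam();
translate([0, 0, 742]) bench();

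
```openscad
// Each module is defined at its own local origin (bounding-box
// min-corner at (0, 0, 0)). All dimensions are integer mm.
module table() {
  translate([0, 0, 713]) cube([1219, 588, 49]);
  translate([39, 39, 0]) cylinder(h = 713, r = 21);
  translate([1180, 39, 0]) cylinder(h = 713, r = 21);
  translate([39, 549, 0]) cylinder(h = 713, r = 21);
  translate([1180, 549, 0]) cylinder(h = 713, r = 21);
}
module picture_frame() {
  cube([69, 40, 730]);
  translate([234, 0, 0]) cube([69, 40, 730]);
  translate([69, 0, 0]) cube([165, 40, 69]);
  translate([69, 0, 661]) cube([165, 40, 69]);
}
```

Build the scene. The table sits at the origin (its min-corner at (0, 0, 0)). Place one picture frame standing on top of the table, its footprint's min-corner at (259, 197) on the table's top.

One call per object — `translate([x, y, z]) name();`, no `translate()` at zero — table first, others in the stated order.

table();
translate([259, 197, 762]) picture_frame();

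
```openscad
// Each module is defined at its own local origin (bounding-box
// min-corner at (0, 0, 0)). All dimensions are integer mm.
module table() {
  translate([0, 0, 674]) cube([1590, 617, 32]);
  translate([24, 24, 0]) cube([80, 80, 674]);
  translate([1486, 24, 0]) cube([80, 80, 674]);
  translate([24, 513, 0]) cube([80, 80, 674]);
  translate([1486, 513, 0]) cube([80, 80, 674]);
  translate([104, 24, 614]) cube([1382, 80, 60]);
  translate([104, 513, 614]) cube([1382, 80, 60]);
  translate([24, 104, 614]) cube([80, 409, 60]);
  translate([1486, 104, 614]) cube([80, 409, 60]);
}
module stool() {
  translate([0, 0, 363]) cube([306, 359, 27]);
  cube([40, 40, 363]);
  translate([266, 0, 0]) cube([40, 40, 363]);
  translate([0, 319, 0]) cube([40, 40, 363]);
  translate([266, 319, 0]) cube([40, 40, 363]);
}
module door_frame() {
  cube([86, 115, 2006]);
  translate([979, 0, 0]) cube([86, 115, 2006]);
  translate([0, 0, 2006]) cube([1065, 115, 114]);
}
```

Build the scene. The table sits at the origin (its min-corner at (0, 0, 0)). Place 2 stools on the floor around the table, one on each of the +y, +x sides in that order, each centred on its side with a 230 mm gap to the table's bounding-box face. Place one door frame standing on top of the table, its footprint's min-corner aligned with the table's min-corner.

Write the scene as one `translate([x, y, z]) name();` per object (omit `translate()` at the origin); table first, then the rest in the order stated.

table();
translate([642, 847, 0]) stool();
translate([1820, 129, 0]) stool();
translate([0, 0, 706]) door_frame();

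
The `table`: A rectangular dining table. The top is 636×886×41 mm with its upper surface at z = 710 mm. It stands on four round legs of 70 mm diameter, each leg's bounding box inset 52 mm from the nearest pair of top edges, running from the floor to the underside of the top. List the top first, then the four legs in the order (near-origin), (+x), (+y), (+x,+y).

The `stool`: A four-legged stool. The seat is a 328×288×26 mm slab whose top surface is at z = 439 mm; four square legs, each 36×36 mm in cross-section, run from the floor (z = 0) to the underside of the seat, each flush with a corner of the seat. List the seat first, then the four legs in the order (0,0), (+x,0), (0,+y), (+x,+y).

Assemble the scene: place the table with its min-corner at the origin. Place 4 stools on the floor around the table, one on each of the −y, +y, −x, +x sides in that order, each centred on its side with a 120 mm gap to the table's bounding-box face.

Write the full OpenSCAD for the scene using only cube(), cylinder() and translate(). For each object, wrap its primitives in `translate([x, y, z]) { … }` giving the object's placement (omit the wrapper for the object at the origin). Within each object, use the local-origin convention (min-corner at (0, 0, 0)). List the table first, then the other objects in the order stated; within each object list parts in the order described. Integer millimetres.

translate([0, 0, 669]) cube([636, 886, 41]);
translate([87, 87, 0]) cylinder(h = 669, r = 35);
translate([549, 87, 0]) cylinder(h = 669, r = 35);
translate([87, 799, 0]) cylinder(h = 669, r = 35);
translate([549, 799, 0]) cylinder(h = 669, r = 35);
translate([154, -408, 0]) {
  translate([0, 0, 413]) cube([328, 288, 26]);
  cube([36, 36, 413]);
  translate([292, 0, 0]) cube([36, 36, 413]);
  translate([0, 252, 0]) cube([36, 36, 413]);
  translate([292, 252, 0]) cube([36, 36, 413]);
}
translate([154, 1006, 0]) {
  translate([0, 0, 413]) cube([328, 288, 26]);
  cube([36, 36, 413]);
  translate([292, 0, 0]) cube([36, 36, 413]);
  translate([0, 252, 0]) cube([36, 36, 413]);
  translate([292, 252, 0]) cube([36, 36, 413]);
}
translate([-448, 299, 0]) {
  translate([0, 0, 413]) cube([328, 288, 26]);
  cube([36, 36, 413]);
  translate([292, 0, 0]) cube([36, 36, 413]);
  translate([0, 252, 0]) cube([36, 36, 413]);
  translate([292, 252, 0]) cube([36, 36, 413]);
}
translate([756, 299, 0]) {
  translate([0, 0, 413]) cube([328, 288, 26]);
  cube([36, 36, 413]);
  translate([292, 0, 0]) cube([36, 36, 413]);
  translate([0, 252, 0]) cube([36, 36, 413]);
  translate([292, 252, 0]) cube([36, 36, 413]);
}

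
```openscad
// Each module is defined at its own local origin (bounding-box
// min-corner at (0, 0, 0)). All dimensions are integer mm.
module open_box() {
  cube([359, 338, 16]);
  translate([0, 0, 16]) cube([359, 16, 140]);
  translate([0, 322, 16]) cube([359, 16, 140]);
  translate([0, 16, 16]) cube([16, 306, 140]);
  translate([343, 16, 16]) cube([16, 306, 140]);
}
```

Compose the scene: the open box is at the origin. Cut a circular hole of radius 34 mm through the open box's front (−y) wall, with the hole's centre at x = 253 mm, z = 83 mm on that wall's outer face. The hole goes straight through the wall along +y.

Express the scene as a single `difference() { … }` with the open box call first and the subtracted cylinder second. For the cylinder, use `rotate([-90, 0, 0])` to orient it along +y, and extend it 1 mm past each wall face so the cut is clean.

difference() {
  open_box();
  translate([253, -1, 83]) rotate([-90, 0, 0]) cylinder(h = 18, r = 34);
}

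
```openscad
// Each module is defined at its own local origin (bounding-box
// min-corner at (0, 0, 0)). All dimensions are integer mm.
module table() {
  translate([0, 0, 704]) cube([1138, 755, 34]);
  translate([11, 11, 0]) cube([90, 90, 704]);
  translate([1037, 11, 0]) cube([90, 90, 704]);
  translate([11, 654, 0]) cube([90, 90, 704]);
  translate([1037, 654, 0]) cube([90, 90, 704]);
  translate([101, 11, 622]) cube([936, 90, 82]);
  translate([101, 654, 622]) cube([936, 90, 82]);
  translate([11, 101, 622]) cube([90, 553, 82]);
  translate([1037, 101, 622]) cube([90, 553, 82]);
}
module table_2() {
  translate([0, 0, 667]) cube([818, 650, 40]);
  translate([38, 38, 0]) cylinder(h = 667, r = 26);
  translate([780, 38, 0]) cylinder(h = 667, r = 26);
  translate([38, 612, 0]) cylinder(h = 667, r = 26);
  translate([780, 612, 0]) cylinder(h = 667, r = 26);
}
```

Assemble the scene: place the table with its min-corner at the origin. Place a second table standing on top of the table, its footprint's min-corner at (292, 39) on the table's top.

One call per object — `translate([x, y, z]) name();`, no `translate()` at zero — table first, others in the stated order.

table();
translate([292, 39, 738]) table_2();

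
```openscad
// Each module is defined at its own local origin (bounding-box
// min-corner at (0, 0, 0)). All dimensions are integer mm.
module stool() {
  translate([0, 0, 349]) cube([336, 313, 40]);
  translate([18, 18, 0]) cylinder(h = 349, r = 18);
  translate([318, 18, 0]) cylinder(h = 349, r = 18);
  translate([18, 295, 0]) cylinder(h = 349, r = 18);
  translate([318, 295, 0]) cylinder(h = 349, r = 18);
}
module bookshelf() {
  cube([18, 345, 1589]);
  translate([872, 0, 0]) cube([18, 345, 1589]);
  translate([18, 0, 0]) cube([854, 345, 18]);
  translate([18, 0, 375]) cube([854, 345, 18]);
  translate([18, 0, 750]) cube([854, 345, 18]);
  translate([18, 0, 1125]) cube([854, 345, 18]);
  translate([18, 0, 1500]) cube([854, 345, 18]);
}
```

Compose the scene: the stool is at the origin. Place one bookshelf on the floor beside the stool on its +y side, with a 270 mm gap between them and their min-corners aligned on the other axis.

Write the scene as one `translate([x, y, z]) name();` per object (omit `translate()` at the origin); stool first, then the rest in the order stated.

stool();
translate([0, 583, 0]) bookshelf();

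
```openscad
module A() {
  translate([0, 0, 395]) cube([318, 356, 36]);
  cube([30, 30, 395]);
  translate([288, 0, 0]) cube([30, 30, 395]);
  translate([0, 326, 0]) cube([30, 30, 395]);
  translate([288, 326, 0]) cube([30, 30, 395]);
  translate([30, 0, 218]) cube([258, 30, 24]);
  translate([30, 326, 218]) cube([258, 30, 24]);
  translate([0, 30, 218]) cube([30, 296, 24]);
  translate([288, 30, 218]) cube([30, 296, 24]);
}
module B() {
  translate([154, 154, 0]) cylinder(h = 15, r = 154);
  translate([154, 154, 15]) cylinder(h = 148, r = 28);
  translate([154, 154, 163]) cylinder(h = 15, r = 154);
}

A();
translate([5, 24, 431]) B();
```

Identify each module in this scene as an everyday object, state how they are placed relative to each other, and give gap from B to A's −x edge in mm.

A is a stool. B is a spool. The spool is on top of the stool, centred. The gap from the spool to the stool's −x edge is 5 mm.

The spool's min-x is at 5; the stool's min-x is 0; gap = 5 mm.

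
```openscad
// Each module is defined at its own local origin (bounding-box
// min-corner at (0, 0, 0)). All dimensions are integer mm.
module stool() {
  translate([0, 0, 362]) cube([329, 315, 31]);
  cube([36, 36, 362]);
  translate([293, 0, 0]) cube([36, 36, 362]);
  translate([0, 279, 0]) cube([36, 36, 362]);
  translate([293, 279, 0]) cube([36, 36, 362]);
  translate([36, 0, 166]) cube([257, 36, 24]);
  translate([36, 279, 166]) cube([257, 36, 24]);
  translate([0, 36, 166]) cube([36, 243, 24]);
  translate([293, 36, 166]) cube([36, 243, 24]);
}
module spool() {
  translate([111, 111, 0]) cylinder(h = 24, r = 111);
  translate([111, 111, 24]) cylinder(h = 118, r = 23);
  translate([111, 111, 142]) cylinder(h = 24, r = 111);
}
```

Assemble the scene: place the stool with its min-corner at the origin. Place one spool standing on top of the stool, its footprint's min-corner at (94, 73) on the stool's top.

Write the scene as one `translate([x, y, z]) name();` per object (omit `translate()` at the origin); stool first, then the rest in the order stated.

stool();
translate([94, 73, 393]) spool();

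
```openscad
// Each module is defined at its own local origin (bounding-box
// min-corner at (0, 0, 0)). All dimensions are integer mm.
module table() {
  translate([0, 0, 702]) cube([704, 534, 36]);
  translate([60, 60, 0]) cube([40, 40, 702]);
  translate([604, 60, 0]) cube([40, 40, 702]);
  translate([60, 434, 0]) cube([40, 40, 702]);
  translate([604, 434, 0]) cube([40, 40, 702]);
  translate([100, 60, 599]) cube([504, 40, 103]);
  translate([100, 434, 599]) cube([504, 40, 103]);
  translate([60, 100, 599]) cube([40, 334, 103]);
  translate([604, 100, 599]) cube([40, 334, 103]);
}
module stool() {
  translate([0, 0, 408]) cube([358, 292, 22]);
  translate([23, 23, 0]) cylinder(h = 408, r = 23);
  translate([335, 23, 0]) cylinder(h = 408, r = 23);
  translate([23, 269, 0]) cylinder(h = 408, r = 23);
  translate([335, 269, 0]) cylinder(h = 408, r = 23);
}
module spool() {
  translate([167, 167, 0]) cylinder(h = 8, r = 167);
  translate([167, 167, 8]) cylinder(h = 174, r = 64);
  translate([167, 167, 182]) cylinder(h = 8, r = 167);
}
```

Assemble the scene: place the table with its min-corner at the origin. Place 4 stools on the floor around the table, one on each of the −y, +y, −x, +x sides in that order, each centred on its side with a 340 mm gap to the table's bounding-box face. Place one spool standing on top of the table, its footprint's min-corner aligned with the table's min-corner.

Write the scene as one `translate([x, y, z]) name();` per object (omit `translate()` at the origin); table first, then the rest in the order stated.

table();
translate([173, -632, 0]) stool();
translate([173, 874, 0]) stool();
translate([-698, 121, 0]) stool();
translate([1044, 121, 0]) stool();
translate([0, 0, 738]) spool();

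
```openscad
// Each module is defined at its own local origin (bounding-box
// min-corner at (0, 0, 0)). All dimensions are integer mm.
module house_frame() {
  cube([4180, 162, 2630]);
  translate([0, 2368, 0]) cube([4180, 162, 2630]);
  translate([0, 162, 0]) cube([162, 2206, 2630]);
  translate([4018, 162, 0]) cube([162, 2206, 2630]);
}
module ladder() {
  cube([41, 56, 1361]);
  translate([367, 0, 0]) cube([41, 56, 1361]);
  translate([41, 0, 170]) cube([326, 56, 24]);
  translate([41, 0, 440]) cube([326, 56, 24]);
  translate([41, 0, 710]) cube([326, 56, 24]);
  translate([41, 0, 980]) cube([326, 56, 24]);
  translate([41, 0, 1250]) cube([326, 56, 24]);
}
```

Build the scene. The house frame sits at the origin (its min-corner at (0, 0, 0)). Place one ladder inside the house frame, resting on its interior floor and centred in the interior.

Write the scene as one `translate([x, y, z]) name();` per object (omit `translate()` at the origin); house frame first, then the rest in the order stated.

house_frame();
translate([1886, 1237, 0]) ladder();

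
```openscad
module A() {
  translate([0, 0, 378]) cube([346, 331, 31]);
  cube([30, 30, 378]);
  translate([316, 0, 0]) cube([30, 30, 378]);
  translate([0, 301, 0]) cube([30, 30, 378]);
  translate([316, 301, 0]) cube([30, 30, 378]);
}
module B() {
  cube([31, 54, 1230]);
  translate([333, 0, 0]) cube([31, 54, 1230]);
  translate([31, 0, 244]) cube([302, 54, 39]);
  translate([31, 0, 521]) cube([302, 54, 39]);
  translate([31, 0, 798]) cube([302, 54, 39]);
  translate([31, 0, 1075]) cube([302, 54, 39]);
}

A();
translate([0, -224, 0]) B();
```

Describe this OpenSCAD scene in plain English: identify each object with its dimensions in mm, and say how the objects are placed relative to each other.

A is a four-legged stool. The seat is 346×331 mm, 31 mm thick, top at z = 409 mm. It stands on four square legs, each 30×30 mm in cross-section, from z = 0 to the seat underside, each flush with a corner of the seat.

B is a straight ladder. Two 31×54 mm vertical rails, 1230 mm tall, stand 364 mm apart (outside-to-outside) with their front faces coplanar on the −y side. 4 rungs, each 54 mm deep and 39 mm tall, span between the inner faces of the rails, front faces flush with the rails. The lowest rung's underside is at z = 244 mm and rungs are spaced 277 mm apart (underside to underside).

The ladder is on the floor beside the stool on its −y side.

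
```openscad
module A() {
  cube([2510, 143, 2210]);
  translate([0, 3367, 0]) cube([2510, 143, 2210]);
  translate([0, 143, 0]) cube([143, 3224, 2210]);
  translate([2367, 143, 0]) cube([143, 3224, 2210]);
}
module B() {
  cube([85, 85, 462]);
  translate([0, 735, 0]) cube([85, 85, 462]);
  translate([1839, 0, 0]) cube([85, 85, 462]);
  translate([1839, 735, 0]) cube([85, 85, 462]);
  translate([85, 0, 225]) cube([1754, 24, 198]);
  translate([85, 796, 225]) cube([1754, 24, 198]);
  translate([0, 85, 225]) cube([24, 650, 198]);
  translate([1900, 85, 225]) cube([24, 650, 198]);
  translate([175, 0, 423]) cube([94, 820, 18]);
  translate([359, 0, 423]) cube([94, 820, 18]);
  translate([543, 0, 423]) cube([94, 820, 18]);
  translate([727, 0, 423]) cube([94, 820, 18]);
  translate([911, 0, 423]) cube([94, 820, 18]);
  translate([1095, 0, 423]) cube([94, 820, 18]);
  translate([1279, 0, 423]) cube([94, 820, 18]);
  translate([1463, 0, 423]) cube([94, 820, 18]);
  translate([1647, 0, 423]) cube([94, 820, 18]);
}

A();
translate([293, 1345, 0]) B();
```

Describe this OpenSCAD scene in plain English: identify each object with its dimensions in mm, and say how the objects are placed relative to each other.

A is the wall frame of a small rectangular building: four walls, each 2210 mm tall and 143 mm thick, enclosing a footprint 2510 mm (x) by 3510 mm (y) outside-to-outside, with no floor or roof. The front and back walls (the −y and +y sides) span the full width; the two side walls fit between them.

B is a bed frame 1924 mm long (x) by 820 mm wide (y). Four 85×85 mm corner posts, 462 mm tall, at the corners of the footprint. Four rails of 24 mm thickness and 198 mm height run between adjacent posts with their undersides at z = 225 mm, their outer faces flush with the outside of the frame (the two x-running rails run between the posts' inner faces; the two y-running rails run between the posts' inner faces). 9 slats, each 94 mm wide (x) and 18 mm thick, lie across the top of the two x-running rails, running the full 820 mm width of the frame in y; the slats are evenly spaced along x between the inner faces of the end posts with equal gaps (rounded down to the nearest mm) at the −x end and between each pair — any rounding remainder accumulates at the +x end.

The bed frame sits inside the house frame, centred.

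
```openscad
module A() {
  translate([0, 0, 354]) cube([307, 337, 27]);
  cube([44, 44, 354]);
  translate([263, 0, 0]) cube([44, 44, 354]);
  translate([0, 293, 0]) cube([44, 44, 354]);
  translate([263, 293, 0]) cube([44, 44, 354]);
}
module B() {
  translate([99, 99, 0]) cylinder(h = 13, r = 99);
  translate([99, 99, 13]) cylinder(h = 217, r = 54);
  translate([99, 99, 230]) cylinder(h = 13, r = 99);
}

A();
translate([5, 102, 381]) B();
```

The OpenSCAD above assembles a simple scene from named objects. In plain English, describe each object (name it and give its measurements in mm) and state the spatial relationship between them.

A is a four-legged stool. The seat is 307×337 mm, 27 mm thick, top at z = 381 mm. It stands on four square legs, each 44×44 mm in cross-section, from z = 0 to the seat underside, each flush with a corner of the seat.

B is a spool: two coaxial disc flanges of radius 99 mm and thickness 13 mm, joined by a core cylinder of radius 54 mm and height 217 mm. The lower flange rests on z = 0 and the three cylinders share a vertical axis.

The spool is on top of the stool.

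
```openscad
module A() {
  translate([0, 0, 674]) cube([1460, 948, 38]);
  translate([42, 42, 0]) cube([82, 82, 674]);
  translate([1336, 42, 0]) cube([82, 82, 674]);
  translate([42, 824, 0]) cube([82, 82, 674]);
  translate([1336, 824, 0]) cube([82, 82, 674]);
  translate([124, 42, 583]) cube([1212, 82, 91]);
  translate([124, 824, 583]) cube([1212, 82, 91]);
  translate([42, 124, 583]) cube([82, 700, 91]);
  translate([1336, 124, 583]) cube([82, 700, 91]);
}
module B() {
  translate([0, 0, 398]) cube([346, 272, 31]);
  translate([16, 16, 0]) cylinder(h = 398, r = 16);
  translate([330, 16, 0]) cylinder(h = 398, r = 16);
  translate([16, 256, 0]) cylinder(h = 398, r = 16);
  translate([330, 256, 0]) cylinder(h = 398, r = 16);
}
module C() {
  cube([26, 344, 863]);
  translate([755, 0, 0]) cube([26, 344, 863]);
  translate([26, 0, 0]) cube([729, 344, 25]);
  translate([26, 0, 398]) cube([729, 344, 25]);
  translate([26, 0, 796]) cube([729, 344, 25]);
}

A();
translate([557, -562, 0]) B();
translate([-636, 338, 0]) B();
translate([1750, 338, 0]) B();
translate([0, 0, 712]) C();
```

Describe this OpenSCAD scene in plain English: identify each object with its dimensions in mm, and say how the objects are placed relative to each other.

A is a table with a 1460×948 mm rectangular top, 38 mm thick, top surface at z = 712 mm, supported by four 82×82 mm square legs, each inset 42 mm from the nearest pair of top edges, running from the floor. Four apron rails, 82 mm thick and 91 mm tall, run between adjacent legs with their top edges flush with the underside of the top and their outer faces flush with the legs' outer faces.

B is a four-legged stool. The seat is a 346×272×31 mm slab whose top surface is at z = 429 mm; four round legs, each 32 mm in diameter, run from the floor (z = 0) to the underside of the seat, each leg's axis is inset half a diameter from the nearest pair of seat edges (so the leg's bounding box is flush with the corner).

C is a bookshelf 781 mm wide overall, 344 mm deep and 863 mm tall. The two sides are 26 mm thick vertical panels. 3 horizontal shelves of 25 mm thickness span between the inner faces of the sides; the lowest shelf sits on the floor and shelves are stacked with a clear vertical gap of 373 mm between each pair.

Three stools sit around the table at the −y, −x, +x sides. The bookshelf is on top of the table.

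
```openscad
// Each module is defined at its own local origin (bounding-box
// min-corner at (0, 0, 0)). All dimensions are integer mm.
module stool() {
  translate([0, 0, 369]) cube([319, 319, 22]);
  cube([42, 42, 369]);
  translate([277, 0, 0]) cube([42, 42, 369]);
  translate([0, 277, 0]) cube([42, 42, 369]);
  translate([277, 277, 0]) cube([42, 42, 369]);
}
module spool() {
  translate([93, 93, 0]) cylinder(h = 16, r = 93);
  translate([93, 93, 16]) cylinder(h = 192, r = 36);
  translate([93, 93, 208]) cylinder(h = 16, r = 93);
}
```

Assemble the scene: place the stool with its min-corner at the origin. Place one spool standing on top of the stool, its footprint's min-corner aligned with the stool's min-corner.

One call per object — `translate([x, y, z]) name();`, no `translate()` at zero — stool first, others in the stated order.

stool();
translate([0, 0, 391]) spool();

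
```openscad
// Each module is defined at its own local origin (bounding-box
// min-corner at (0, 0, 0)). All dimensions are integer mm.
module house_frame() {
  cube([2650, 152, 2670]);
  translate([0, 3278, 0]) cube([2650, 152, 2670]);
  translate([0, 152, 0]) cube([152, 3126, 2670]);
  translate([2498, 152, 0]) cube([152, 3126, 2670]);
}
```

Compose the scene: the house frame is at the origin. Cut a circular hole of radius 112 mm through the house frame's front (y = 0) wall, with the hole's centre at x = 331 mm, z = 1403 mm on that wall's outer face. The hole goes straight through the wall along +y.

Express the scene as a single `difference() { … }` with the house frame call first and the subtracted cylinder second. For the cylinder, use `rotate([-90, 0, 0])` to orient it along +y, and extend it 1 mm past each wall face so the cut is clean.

difference() {
  house_frame();
  translate([331, -1, 1403]) rotate([-90, 0, 0]) cylinder(h = 154, r = 112);
}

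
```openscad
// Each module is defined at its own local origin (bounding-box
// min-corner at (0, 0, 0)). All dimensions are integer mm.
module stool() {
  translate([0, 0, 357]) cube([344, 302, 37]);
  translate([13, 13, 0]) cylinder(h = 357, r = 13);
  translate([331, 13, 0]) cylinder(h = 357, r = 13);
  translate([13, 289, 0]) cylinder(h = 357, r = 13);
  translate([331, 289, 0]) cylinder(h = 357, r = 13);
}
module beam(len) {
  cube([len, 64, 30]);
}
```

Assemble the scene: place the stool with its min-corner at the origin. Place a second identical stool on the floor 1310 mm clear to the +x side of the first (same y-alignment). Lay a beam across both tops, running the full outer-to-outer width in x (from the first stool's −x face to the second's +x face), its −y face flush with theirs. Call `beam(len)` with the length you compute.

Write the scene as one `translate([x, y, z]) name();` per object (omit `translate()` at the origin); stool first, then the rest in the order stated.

stool();
translate([1654, 0, 0]) stool();
translate([0, 0, 394]) beam(1998);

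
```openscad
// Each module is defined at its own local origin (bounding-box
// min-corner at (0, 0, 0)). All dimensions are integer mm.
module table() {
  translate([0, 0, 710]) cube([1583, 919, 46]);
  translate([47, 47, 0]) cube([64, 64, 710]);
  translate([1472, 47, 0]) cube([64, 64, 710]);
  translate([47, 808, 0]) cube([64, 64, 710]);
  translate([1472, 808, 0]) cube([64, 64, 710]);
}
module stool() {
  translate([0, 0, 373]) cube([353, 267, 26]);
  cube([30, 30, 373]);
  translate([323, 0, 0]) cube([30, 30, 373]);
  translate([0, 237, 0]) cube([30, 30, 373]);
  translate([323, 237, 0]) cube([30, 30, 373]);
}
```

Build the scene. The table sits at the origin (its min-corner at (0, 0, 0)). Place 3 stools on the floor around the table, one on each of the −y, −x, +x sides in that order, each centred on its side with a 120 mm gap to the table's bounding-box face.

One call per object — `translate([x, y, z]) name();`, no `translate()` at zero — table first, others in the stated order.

table();
translate([615, -387, 0]) stool();
translate([-473, 326, 0]) stool();
translate([1703, 326, 0]) stool();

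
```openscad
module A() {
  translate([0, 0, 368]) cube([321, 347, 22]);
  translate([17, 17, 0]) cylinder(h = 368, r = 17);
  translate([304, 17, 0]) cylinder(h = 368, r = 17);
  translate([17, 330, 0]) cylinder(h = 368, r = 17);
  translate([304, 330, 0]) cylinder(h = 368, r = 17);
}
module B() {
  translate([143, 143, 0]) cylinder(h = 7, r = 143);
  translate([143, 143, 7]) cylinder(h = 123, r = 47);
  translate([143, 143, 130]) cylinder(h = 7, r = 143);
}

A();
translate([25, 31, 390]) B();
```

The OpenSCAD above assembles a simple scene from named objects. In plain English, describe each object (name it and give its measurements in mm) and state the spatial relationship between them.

A is a simple wooden stool: a rectangular seat 321 mm (x) by 347 mm (y), 22 mm thick, top face at z = 390 mm, on four round legs, each 34 mm in diameter. The legs rest on z = 0, each leg's axis is inset half a diameter from the nearest pair of seat edges (so the leg's bounding box is flush with the corner).

B is a spool: two coaxial disc flanges of radius 143 mm and thickness 7 mm, joined by a core cylinder of radius 47 mm and height 123 mm. The lower flange rests on z = 0 and the three cylinders share a vertical axis.

The spool is on top of the stool.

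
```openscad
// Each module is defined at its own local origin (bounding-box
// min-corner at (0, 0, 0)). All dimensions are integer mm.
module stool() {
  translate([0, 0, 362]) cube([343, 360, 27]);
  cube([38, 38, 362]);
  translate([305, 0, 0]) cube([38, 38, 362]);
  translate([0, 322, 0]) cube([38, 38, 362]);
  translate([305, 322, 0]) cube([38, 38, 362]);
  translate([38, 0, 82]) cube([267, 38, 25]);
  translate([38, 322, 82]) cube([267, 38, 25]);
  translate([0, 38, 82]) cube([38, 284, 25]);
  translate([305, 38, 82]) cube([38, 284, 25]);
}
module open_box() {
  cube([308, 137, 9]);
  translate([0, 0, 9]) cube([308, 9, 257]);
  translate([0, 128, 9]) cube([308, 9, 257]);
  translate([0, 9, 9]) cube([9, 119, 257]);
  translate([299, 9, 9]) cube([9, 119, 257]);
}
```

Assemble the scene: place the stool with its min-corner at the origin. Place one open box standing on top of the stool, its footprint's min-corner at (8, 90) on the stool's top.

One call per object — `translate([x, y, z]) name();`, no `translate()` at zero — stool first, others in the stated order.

stool();
translate([8, 90, 389]) open_box();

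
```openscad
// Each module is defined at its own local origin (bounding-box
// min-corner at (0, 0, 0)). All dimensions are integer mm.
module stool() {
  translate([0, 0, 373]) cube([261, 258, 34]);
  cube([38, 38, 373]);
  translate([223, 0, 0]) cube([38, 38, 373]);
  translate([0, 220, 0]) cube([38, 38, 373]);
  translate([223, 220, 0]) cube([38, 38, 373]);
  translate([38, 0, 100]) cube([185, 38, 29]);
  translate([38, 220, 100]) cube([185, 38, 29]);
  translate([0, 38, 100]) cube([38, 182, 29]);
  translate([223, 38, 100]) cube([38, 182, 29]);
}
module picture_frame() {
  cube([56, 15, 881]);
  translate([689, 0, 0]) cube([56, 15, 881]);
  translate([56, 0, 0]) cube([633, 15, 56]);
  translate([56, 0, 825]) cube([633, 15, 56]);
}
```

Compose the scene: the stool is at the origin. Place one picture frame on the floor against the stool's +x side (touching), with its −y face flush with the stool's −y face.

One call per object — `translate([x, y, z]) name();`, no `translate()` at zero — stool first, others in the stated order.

stool();
translate([261, 0, 0]) picture_frame();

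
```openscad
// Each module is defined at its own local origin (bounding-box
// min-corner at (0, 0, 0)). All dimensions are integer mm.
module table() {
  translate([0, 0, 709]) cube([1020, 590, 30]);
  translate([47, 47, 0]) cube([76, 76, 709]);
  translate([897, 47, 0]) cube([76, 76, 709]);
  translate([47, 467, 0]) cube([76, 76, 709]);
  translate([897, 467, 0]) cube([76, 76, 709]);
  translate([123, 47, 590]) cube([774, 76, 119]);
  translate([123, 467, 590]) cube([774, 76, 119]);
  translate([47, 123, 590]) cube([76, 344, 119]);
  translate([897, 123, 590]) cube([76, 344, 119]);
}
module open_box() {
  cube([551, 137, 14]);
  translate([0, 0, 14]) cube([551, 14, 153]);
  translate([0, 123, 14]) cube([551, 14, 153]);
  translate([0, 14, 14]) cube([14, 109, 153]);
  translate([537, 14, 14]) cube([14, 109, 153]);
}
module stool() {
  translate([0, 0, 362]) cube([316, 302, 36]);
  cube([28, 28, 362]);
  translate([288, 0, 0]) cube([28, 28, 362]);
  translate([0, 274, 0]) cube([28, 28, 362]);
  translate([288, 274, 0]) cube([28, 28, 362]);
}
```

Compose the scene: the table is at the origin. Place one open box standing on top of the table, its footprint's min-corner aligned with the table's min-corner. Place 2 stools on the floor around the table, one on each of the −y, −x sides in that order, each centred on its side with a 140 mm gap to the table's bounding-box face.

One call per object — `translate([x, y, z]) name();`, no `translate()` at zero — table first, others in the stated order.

table();
translate([0, 0, 739]) open_box();
translate([352, -442, 0]) stool();
translate([-456, 144, 0]) stool();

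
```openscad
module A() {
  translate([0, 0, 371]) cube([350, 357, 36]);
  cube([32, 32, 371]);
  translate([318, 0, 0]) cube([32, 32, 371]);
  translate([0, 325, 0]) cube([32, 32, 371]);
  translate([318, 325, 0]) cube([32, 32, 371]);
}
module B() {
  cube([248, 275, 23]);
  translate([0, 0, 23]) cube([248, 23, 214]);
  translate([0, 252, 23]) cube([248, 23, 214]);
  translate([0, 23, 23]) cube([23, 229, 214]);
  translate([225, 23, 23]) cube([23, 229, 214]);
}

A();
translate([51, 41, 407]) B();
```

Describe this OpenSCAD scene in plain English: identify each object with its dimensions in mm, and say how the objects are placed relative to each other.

A is a four-legged stool. The seat is a 350×357×36 mm slab whose top surface is at z = 407 mm; four square legs, each 32×32 mm in cross-section, run from the floor (z = 0) to the underside of the seat, each flush with a corner of the seat.

B is an open storage box with external size 248×275×237 mm and wall thickness 23 mm (the base is also 23 mm thick). The base covers the whole footprint; the four walls stand on the base, with the y-facing walls full-width and the x-facing walls fitting between their inner faces.

The open box is on top of the stool, centred.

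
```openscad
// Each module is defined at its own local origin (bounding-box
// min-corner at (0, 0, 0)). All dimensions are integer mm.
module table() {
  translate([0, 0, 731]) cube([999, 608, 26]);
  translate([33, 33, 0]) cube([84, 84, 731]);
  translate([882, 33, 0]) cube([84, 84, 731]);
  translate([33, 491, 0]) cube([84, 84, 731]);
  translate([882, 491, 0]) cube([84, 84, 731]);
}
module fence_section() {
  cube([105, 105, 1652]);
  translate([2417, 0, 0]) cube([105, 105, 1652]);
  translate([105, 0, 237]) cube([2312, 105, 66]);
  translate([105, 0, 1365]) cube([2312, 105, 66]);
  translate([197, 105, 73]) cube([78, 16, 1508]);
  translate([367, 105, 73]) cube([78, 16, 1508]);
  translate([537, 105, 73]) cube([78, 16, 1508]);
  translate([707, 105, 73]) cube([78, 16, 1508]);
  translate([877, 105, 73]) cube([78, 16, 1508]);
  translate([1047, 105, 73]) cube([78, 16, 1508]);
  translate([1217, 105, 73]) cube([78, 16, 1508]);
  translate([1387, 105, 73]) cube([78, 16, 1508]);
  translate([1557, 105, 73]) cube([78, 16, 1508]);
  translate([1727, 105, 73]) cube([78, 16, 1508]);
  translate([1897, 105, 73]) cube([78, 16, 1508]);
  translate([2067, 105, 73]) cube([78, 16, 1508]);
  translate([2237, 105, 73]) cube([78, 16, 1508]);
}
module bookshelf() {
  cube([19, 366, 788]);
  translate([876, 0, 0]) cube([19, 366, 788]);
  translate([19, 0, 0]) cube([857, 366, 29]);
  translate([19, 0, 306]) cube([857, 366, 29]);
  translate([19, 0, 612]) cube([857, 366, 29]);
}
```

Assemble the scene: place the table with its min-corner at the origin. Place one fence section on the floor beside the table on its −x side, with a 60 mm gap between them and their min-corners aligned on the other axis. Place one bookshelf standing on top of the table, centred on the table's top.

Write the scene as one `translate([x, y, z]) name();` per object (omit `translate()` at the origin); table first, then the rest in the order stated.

table();
translate([-2582, 0, 0]) fence_section();
translate([52, 121, 757]) bookshelf();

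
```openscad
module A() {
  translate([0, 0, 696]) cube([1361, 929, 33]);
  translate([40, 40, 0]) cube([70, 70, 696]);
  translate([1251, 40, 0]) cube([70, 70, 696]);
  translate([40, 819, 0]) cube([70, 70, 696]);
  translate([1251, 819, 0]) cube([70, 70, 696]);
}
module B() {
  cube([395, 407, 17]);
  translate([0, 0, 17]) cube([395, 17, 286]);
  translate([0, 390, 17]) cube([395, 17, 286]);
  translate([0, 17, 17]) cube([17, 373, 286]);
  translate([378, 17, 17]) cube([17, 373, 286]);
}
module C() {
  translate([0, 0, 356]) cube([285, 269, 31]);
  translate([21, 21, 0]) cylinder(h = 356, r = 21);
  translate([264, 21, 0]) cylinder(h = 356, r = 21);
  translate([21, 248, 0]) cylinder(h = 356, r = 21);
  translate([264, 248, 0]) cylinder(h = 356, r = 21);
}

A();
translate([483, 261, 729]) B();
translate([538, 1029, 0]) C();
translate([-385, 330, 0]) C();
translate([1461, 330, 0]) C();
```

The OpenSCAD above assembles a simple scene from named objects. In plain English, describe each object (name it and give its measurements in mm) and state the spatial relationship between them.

A is a rectangular dining table. The top is 1361×929×33 mm with its upper surface at z = 729 mm. It stands on four 70×70 mm square legs, each inset 40 mm from the nearest pair of top edges, running from the floor to the underside of the top.

B is an open-topped rectangular box: outside dimensions 395×407×303 mm, with a uniform wall and base thickness of 17 mm. The base is a full 395×407 slab on the floor; four walls sit on top of the base. The front and back walls (the −y and +y sides) span the full width; the two side walls fit between them.

C is a simple wooden stool: a rectangular seat 285 mm (x) by 269 mm (y), 31 mm thick, top face at z = 387 mm, on four round legs, each 42 mm in diameter. The legs rest on z = 0, each leg's axis is inset half a diameter from the nearest pair of seat edges (so the leg's bounding box is flush with the corner).

The open box is on top of the table, centred. Three stools sit around the table at the +y, −x, +x sides.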